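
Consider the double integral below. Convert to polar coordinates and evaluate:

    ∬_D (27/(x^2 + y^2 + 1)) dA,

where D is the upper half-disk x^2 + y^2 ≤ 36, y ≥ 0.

The region D is 0 ≤ r ≤ 6, 0 ≤ θ ≤ π in polar coordinates, where x = r cos(θ), y = r sin(θ), and dA = r dr dθ.

Under the substitution, the integrand becomes 27/(r^2 + 1), so

    ∬_D (27/(x^2 + y^2 + 1)) dA = ∫_{0}^{π} ∫_{0}^{6} (27/(r^2 + 1)) · r dr dθ.

Inner integral (in r): ∫_{0}^{6} (27/(r^2 + 1)) · r dr = 27log(37)/2.

Outer integral (in θ): ∫_{0}^{π} (27log(37)/2) dθ = 27π log(37)/2.

Therefore ∬_D (27/(x^2 + y^2 + 1)) dA = 27π log(37)/2.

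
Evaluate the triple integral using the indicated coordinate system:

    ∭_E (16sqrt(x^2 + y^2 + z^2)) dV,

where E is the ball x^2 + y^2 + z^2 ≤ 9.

In spherical coordinates, x = ρ sin(φ) cos(θ), y = ρ sin(φ) sin(θ), z = ρ cos(φ), and dV = ρ^2 sin(φ) dρ dφ dθ.

The integrand becomes 16ρ, so

    ∭_E (16sqrt(x^2 + y^2 + z^2)) dV = ∫_{0}^{2π} ∫_{0}^{π} ∫_{0}^{3} (16ρ) · ρ^2 sin(φ) dρ dφ dθ.

Inner (ρ): 324sin(φ).
Middle (φ): 648.
Outer (θ): 1296π.

Therefore the triple integral equals 1296π.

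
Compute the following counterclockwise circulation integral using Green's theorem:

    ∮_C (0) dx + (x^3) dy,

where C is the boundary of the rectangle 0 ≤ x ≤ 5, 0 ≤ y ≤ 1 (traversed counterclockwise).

Green's theorem converts the closed line integral into a double integral over the enclosed region D:

    ∮_C P dx + Q dy = ∬_D (∂Q/∂x - ∂P/∂y) dA.

Here P = 0, Q = x^3, so

    ∂Q/∂x = 3x^2,    ∂P/∂y = 0,
    ∂Q/∂x - ∂P/∂y = 3x^2.

D is the region 0 ≤ x ≤ 5, 0 ≤ y ≤ 1. Evaluating the double integral:

    ∬_D (3x^2) dA = ∫_0^{5} ∫_0^{1} (3x^2) dy dx.

Inner (y from 0 to 1): 3x^2.
Outer (x from 0 to 5): 125.

Therefore ∮_C P dx + Q dy = 125.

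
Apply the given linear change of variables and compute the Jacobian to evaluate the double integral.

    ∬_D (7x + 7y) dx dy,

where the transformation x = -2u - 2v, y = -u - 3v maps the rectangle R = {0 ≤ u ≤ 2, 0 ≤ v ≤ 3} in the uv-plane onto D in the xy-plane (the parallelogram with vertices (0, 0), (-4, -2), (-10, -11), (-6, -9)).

Compute the Jacobian determinant of (x, y) with respect to (u, v):

    ∂(x,y)/∂(u,v) = | -2  -2 | = (-2)(-3) - (-2)(-1) = 4.
                   | -1  -3 |

Its absolute value is |J| = 4 (the area scaling factor).

Substituting x = -2u - 2v, y = -u - 3v into the integrand,

    7x + 7y → -21u - 35v,

so the integral becomes

    ∬_R (-21u - 35v) · |J| du dv = ∫_0^2 ∫_0^3 (-84u - 140v) dv du.

Inner (v): -252u - 630.
Outer (u): -1764.

Therefore ∬_D (7x + 7y) dx dy = -1764.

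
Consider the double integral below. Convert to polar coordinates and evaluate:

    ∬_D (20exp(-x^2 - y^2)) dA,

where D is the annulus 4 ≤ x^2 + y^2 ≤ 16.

The region D is 2 ≤ r ≤ 4, 0 ≤ θ ≤ 2π in polar coordinates, where x = r cos(θ), y = r sin(θ), and dA = r dr dθ.

Under the substitution, the integrand becomes 20exp(-r^2), so

    ∬_D (20exp(-x^2 - y^2)) dA = ∫_{0}^{2π} ∫_{2}^{4} (20exp(-r^2)) · r dr dθ.

Inner integral (in r): ∫_{2}^{4} (20exp(-r^2)) · r dr = -(10 - 10exp(12))exp(-16).

Outer integral (in θ): ∫_{0}^{2π} (-(10 - 10exp(12))exp(-16)) dθ = -20π (1 - exp(12))exp(-16).

Therefore ∬_D (20exp(-x^2 - y^2)) dA = -20π (1 - exp(12))exp(-16).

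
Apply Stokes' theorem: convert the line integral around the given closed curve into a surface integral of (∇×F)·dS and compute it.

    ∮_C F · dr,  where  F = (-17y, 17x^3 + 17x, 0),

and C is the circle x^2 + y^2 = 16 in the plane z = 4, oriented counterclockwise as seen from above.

Let S be the flat disk x^2 + y^2 ≤ 16 in the plane z = 4, with upward unit normal n̂ = ẑ. By Stokes' theorem,

    ∮_C F · dr = ∬_S (∇ × F) · n̂ dS = ∬_D (curl F)_z dA,

where D is the disk x^2 + y^2 ≤ 16.

Compute the curl of F = (-17y, 17x^3 + 17x, 0):
    (∇ × F)_x = ∂F_z/∂y - ∂F_y/∂z = 0,
    (∇ × F)_y = ∂F_x/∂z - ∂F_z/∂x = 0,
    (∇ × F)_z = ∂F_y/∂x - ∂F_x/∂y = 51x^2 + 34.

On z = 4, (curl F)_z = 51x^2 + 34.

Convert to polar (x = r cos θ, y = r sin θ, dA = r dr dθ); the integrand becomes 51r^2cos(θ)^2 + 34, so

    ∬_D (curl F)_z dA = ∫_0^{2π} ∫_0^{4} (51r^2cos(θ)^2 + 34) · r dr dθ.

Inner (r from 0 to 4): 3264cos(θ)^2 + 272.
Outer (θ from 0 to 2π): 3808π.

Therefore ∮_C F · dr = 3808π.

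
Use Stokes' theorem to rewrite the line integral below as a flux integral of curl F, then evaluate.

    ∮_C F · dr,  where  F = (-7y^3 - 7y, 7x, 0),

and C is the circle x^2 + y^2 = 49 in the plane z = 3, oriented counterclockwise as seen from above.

Let S be the flat disk x^2 + y^2 ≤ 49 in the plane z = 3, with upward unit normal n̂ = ẑ. By Stokes' theorem,

    ∮_C F · dr = ∬_S (∇ × F) · n̂ dS = ∬_D (curl F)_z dA,

where D is the disk x^2 + y^2 ≤ 49.

Compute the curl of F = (-7y^3 - 7y, 7x, 0):
    (∇ × F)_x = ∂F_z/∂y - ∂F_y/∂z = 0,
    (∇ × F)_y = ∂F_x/∂z - ∂F_z/∂x = 0,
    (∇ × F)_z = ∂F_y/∂x - ∂F_x/∂y = 21y^2 + 14.

On z = 3, (curl F)_z = 21y^2 + 14.

Convert to polar (x = r cos θ, y = r sin θ, dA = r dr dθ); the integrand becomes 21r^2sin(θ)^2 + 14, so

    ∬_D (curl F)_z dA = ∫_0^{2π} ∫_0^{7} (21r^2sin(θ)^2 + 14) · r dr dθ.

Inner (r from 0 to 7): 50421sin(θ)^2/4 + 343.
Outer (θ from 0 to 2π): 53165π/4.

Therefore ∮_C F · dr = 53165π/4.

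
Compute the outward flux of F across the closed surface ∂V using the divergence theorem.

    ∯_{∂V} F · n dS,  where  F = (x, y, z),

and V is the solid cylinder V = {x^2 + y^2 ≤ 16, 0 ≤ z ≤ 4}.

By the divergence theorem,

    ∯_{∂V} F · n dS = ∭_V (∇ · F) dV.

Compute the divergence:
    ∇ · F = ∂F_x/∂x + ∂F_y/∂y + ∂F_z/∂z = 1 + 1 + 1 = 3.

In cylindrical coordinates, x = r cos(θ), y = r sin(θ), z = z, dV = r dr dθ dz, with 0 ≤ r ≤ 4, 0 ≤ θ ≤ 2π, 0 ≤ z ≤ 4.

The integrand, after substitution and multiplying by the volume element, becomes (3) · r, so

    ∭_V (∇·F) dV = ∫_0^{2π} ∫_0^{4} ∫_0^{4} (3) · r dz dr dθ.

Inner (z from 0 to 4): 12r.
Middle (r from 0 to 4): 96.
Outer (θ from 0 to 2π): 192π.

Therefore ∯_{∂V} F · n dS = 192π.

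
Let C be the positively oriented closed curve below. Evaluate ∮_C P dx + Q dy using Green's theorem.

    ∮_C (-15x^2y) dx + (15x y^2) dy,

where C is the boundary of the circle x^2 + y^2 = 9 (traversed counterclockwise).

Green's theorem converts the closed line integral into a double integral over the enclosed region D:

    ∮_C P dx + Q dy = ∬_D (∂Q/∂x - ∂P/∂y) dA.

Here P = -15x^2y, Q = 15x y^2, so

    ∂Q/∂x = 15y^2,    ∂P/∂y = -15x^2,
    ∂Q/∂x - ∂P/∂y = 15x^2 + 15y^2.

D is the region x^2 + y^2 ≤ 9. Evaluating the double integral:

In polar coordinates (x = r cos θ, y = r sin θ, dA = r dr dθ) the integrand becomes 15r^2, so

    ∬_D (15x^2 + 15y^2) dA = ∫_0^{2π} ∫_0^{3} (15r^2) · r dr dθ.

Inner (r from 0 to 3): 1215/4.
Outer (θ from 0 to 2π): 1215π/2.

Therefore ∮_C P dx + Q dy = 1215π/2.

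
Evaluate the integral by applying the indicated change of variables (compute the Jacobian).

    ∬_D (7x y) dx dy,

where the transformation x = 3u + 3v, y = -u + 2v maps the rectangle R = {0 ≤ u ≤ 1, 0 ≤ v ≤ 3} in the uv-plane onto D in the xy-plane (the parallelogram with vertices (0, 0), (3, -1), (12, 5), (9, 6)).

Compute the Jacobian determinant of (x, y) with respect to (u, v):

    ∂(x,y)/∂(u,v) = | 3  3 | = (3)(2) - (3)(-1) = 9.
                   | -1  2 |

Its absolute value is |J| = 9 (the area scaling factor).

Substituting x = 3u + 3v, y = -u + 2v into the integrand,

    7x y → -21u^2 + 21u v + 42v^2,

so the integral becomes

    ∬_R (-21u^2 + 21u v + 42v^2) · |J| du dv = ∫_0^1 ∫_0^3 (-189u^2 + 189u v + 378v^2) dv du.

Inner (v): -567u^2 + 1701u/2 + 3402.
Outer (u): 14553/4.

Therefore ∬_D (7x y) dx dy = 14553/4.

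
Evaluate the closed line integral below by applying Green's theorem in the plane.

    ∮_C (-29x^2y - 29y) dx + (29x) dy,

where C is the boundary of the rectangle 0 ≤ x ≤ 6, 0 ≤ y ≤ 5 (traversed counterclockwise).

Green's theorem converts the closed line integral into a double integral over the enclosed region D:

    ∮_C P dx + Q dy = ∬_D (∂Q/∂x - ∂P/∂y) dA.

Here P = -29x^2y - 29y, Q = 29x, so

    ∂Q/∂x = 29,    ∂P/∂y = -29x^2 - 29,
    ∂Q/∂x - ∂P/∂y = 29x^2 + 58.

D is the region 0 ≤ x ≤ 6, 0 ≤ y ≤ 5. Evaluating the double integral:

    ∬_D (29x^2 + 58) dA = ∫_0^{6} ∫_0^{5} (29x^2 + 58) dy dx.

Inner (y from 0 to 5): 145x^2 + 290.
Outer (x from 0 to 6): 12180.

Therefore ∮_C P dx + Q dy = 12180.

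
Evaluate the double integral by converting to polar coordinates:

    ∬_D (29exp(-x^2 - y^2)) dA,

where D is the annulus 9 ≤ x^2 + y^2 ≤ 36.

The region D is 3 ≤ r ≤ 6, 0 ≤ θ ≤ 2π in polar coordinates, where x = r cos(θ), y = r sin(θ), and dA = r dr dθ.

Under the substitution, the integrand becomes 29exp(-r^2), so

    ∬_D (29exp(-x^2 - y^2)) dA = ∫_{0}^{2π} ∫_{3}^{6} (29exp(-r^2)) · r dr dθ.

Inner integral (in r): ∫_{3}^{6} (29exp(-r^2)) · r dr = -(29 - 29exp(27))exp(-36)/2.

Outer integral (in θ): ∫_{0}^{2π} (-(29 - 29exp(27))exp(-36)/2) dθ = -29π (1 - exp(27))exp(-36).

Therefore ∬_D (29exp(-x^2 - y^2)) dA = -29π (1 - exp(27))exp(-36).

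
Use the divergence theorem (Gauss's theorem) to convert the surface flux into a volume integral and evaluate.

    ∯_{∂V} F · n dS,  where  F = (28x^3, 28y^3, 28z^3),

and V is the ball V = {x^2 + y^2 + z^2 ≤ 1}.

By the divergence theorem,

    ∯_{∂V} F · n dS = ∭_V (∇ · F) dV.

Compute the divergence:
    ∇ · F = ∂F_x/∂x + ∂F_y/∂y + ∂F_z/∂z = 84x^2 + 84y^2 + 84z^2.

In spherical coordinates, x = ρ sin(φ) cos(θ), y = ρ sin(φ) sin(θ), z = ρ cos(φ), dV = ρ^2 sin(φ) dρ dφ dθ, with 0 ≤ ρ ≤ 1, 0 ≤ φ ≤ π, 0 ≤ θ ≤ 2π.

The integrand, after substitution and multiplying by the volume element, becomes (84ρ^2) · ρ^2 sin(φ), so

    ∭_V (∇·F) dV = ∫_0^{2π} ∫_0^{π} ∫_0^{1} (84ρ^2) · ρ^2 sin(φ) dρ dφ dθ.

Inner (ρ from 0 to 1): 84sin(φ)/5.
Middle (φ from 0 to π): 168/5.
Outer (θ from 0 to 2π): 336π/5.

Therefore ∯_{∂V} F · n dS = 336π/5.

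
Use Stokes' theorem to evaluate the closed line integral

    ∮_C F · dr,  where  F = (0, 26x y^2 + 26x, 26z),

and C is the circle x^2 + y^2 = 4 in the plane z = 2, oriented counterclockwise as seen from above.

Let S be the flat disk x^2 + y^2 ≤ 4 in the plane z = 2, with upward unit normal n̂ = ẑ. By Stokes' theorem,

    ∮_C F · dr = ∬_S (∇ × F) · n̂ dS = ∬_D (curl F)_z dA,

where D is the disk x^2 + y^2 ≤ 4.

Compute the curl of F = (0, 26x y^2 + 26x, 26z):
    (∇ × F)_x = ∂F_z/∂y - ∂F_y/∂z = 0,
    (∇ × F)_y = ∂F_x/∂z - ∂F_z/∂x = 0,
    (∇ × F)_z = ∂F_y/∂x - ∂F_x/∂y = 26y^2 + 26.

On z = 2, (curl F)_z = 26y^2 + 26.

Convert to polar (x = r cos θ, y = r sin θ, dA = r dr dθ); the integrand becomes 26r^2sin(θ)^2 + 26, so

    ∬_D (curl F)_z dA = ∫_0^{2π} ∫_0^{2} (26r^2sin(θ)^2 + 26) · r dr dθ.

Inner (r from 0 to 2): 104 - 52cos(2θ).
Outer (θ from 0 to 2π): 208π.

Therefore ∮_C F · dr = 208π.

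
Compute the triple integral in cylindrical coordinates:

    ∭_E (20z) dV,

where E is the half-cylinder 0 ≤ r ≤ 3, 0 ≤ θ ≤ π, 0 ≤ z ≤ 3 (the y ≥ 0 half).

In cylindrical coordinates, x = r cos(θ), y = r sin(θ), z = z, and dV = r dr dθ dz.

The integrand becomes 20z, so

    ∭_E (20z) dV = ∫_{0}^{π} ∫_{0}^{3} ∫_{0}^{3} (20z) · r dz dr dθ.

Inner (z): 90r.
Middle (r from 0 to 3): 405.
Outer (θ): 405π.

Therefore the triple integral equals 405π.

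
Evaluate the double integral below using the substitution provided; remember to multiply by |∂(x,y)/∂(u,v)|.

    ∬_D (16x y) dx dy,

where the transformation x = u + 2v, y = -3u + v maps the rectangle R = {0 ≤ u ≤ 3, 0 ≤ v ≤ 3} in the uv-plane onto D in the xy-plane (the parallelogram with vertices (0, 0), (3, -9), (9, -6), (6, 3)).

Compute the Jacobian determinant of (x, y) with respect to (u, v):

    ∂(x,y)/∂(u,v) = | 1  2 | = (1)(1) - (2)(-3) = 7.
                   | -3  1 |

Its absolute value is |J| = 7 (the area scaling factor).

Substituting x = u + 2v, y = -3u + v into the integrand,

    16x y → -48u^2 - 80u v + 32v^2,

so the integral becomes

    ∬_R (-48u^2 - 80u v + 32v^2) · |J| du dv = ∫_0^3 ∫_0^3 (-336u^2 - 560u v + 224v^2) dv du.

Inner (v): -1008u^2 - 2520u + 2016.
Outer (u): -14364.

Therefore ∬_D (16x y) dx dy = -14364.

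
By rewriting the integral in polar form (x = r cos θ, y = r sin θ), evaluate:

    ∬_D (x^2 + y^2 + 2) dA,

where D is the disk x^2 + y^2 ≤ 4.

The region D is 0 ≤ r ≤ 2, 0 ≤ θ ≤ 2π in polar coordinates, where x = r cos(θ), y = r sin(θ), and dA = r dr dθ.

Under the substitution, the integrand becomes r^2 + 2, so

    ∬_D (x^2 + y^2 + 2) dA = ∫_{0}^{2π} ∫_{0}^{2} (r^2 + 2) · r dr dθ.

Inner integral (in r): ∫_{0}^{2} (r^2 + 2) · r dr = 8.

Outer integral (in θ): ∫_{0}^{2π} (8) dθ = 16π.

Therefore ∬_D (x^2 + y^2 + 2) dA = 16π.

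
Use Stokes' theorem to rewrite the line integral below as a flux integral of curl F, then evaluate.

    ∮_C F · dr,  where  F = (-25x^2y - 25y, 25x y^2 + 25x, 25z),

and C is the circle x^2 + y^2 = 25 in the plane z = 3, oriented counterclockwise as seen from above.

Let S be the flat disk x^2 + y^2 ≤ 25 in the plane z = 3, with upward unit normal n̂ = ẑ. By Stokes' theorem,

    ∮_C F · dr = ∬_S (∇ × F) · n̂ dS = ∬_D (curl F)_z dA,

where D is the disk x^2 + y^2 ≤ 25.

Compute the curl of F = (-25x^2y - 25y, 25x y^2 + 25x, 25z):
    (∇ × F)_x = ∂F_z/∂y - ∂F_y/∂z = 0,
    (∇ × F)_y = ∂F_x/∂z - ∂F_z/∂x = 0,
    (∇ × F)_z = ∂F_y/∂x - ∂F_x/∂y = 25x^2 + 25y^2 + 50.

On z = 3, (curl F)_z = 25x^2 + 25y^2 + 50.

Convert to polar (x = r cos θ, y = r sin θ, dA = r dr dθ); the integrand becomes 25r^2 + 50, so

    ∬_D (curl F)_z dA = ∫_0^{2π} ∫_0^{5} (25r^2 + 50) · r dr dθ.

Inner (r from 0 to 5): 18125/4.
Outer (θ from 0 to 2π): 18125π/2.

Therefore ∮_C F · dr = 18125π/2.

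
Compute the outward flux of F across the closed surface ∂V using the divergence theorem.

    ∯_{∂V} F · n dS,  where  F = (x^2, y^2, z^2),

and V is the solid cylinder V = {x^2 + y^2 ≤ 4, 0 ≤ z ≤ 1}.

By the divergence theorem,

    ∯_{∂V} F · n dS = ∭_V (∇ · F) dV.

Compute the divergence:
    ∇ · F = ∂F_x/∂x + ∂F_y/∂y + ∂F_z/∂z = 2x + 2y + 2z.

In cylindrical coordinates, x = r cos(θ), y = r sin(θ), z = z, dV = r dr dθ dz, with 0 ≤ r ≤ 2, 0 ≤ θ ≤ 2π, 0 ≤ z ≤ 1.

The integrand, after substitution and multiplying by the volume element, becomes (2sqrt(2)r sin(θ + π/4) + 2z) · r, so

    ∭_V (∇·F) dV = ∫_0^{2π} ∫_0^{2} ∫_0^{1} (2sqrt(2)r sin(θ + π/4) + 2z) · r dz dr dθ.

Inner (z from 0 to 1): r (2sqrt(2)r sin(θ + π/4) + 1).
Middle (r from 0 to 2): 16sqrt(2)sin(θ + π/4)/3 + 2.
Outer (θ from 0 to 2π): 4π.

Therefore ∯_{∂V} F · n dS = 4π.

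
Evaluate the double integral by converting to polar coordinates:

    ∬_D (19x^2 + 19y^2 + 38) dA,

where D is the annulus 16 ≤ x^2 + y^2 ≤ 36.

The region D is 4 ≤ r ≤ 6, 0 ≤ θ ≤ 2π in polar coordinates, where x = r cos(θ), y = r sin(θ), and dA = r dr dθ.

Under the substitution, the integrand becomes 19r^2 + 38, so

    ∬_D (19x^2 + 19y^2 + 38) dA = ∫_{0}^{2π} ∫_{4}^{6} (19r^2 + 38) · r dr dθ.

Inner integral (in r): ∫_{4}^{6} (19r^2 + 38) · r dr = 5320.

Outer integral (in θ): ∫_{0}^{2π} (5320) dθ = 10640π.

Therefore ∬_D (19x^2 + 19y^2 + 38) dA = 10640π.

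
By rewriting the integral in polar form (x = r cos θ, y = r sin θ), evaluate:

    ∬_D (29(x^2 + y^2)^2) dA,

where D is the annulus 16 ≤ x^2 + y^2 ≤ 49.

The region D is 4 ≤ r ≤ 7, 0 ≤ θ ≤ 2π in polar coordinates, where x = r cos(θ), y = r sin(θ), and dA = r dr dθ.

Under the substitution, the integrand becomes 29r^4, so

    ∬_D (29(x^2 + y^2)^2) dA = ∫_{0}^{2π} ∫_{4}^{7} (29r^4) · r dr dθ.

Inner integral (in r): ∫_{4}^{7} (29r^4) · r dr = 1097679/2.

Outer integral (in θ): ∫_{0}^{2π} (1097679/2) dθ = 1097679π.

Therefore ∬_D (29(x^2 + y^2)^2) dA = 1097679π.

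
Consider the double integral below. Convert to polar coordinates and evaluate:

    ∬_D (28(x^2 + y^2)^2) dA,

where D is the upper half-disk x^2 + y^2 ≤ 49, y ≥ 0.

The region D is 0 ≤ r ≤ 7, 0 ≤ θ ≤ π in polar coordinates, where x = r cos(θ), y = r sin(θ), and dA = r dr dθ.

Under the substitution, the integrand becomes 28r^4, so

    ∬_D (28(x^2 + y^2)^2) dA = ∫_{0}^{π} ∫_{0}^{7} (28r^4) · r dr dθ.

Inner integral (in r): ∫_{0}^{7} (28r^4) · r dr = 1647086/3.

Outer integral (in θ): ∫_{0}^{π} (1647086/3) dθ = 1647086π/3.

Therefore ∬_D (28(x^2 + y^2)^2) dA = 1647086π/3.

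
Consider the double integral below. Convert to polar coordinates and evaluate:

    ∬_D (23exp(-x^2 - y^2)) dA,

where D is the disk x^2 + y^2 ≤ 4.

The region D is 0 ≤ r ≤ 2, 0 ≤ θ ≤ 2π in polar coordinates, where x = r cos(θ), y = r sin(θ), and dA = r dr dθ.

Under the substitution, the integrand becomes 23exp(-r^2), so

    ∬_D (23exp(-x^2 - y^2)) dA = ∫_{0}^{2π} ∫_{0}^{2} (23exp(-r^2)) · r dr dθ.

Inner integral (in r): ∫_{0}^{2} (23exp(-r^2)) · r dr = 23/2 - 23exp(-4)/2.

Outer integral (in θ): ∫_{0}^{2π} (23/2 - 23exp(-4)/2) dθ = -23π exp(-4) + 23π.

Therefore ∬_D (23exp(-x^2 - y^2)) dA = -23π exp(-4) + 23π.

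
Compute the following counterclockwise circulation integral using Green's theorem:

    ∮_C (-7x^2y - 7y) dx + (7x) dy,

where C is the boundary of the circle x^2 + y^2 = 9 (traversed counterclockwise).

Green's theorem converts the closed line integral into a double integral over the enclosed region D:

    ∮_C P dx + Q dy = ∬_D (∂Q/∂x - ∂P/∂y) dA.

Here P = -7x^2y - 7y, Q = 7x, so

    ∂Q/∂x = 7,    ∂P/∂y = -7x^2 - 7,
    ∂Q/∂x - ∂P/∂y = 7x^2 + 14.

D is the region x^2 + y^2 ≤ 9. Evaluating the double integral:

In polar coordinates (x = r cos θ, y = r sin θ, dA = r dr dθ) the integrand becomes 7r^2cos(θ)^2 + 14, so

    ∬_D (7x^2 + 14) dA = ∫_0^{2π} ∫_0^{3} (7r^2cos(θ)^2 + 14) · r dr dθ.

Inner (r from 0 to 3): 567cos(θ)^2/4 + 63.
Outer (θ from 0 to 2π): 1071π/4.

Therefore ∮_C P dx + Q dy = 1071π/4.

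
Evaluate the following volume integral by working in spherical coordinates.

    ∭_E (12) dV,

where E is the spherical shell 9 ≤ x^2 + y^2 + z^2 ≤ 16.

In spherical coordinates, x = ρ sin(φ) cos(θ), y = ρ sin(φ) sin(θ), z = ρ cos(φ), and dV = ρ^2 sin(φ) dρ dφ dθ.

The integrand becomes 12, so

    ∭_E (12) dV = ∫_{0}^{2π} ∫_{0}^{π} ∫_{3}^{4} (12) · ρ^2 sin(φ) dρ dφ dθ.

Inner (ρ): 148sin(φ).
Middle (φ): 296.
Outer (θ): 592π.

Therefore the triple integral equals 592π.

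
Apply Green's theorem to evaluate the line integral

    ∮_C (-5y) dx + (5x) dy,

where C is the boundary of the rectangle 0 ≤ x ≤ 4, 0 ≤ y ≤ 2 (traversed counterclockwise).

Green's theorem converts the closed line integral into a double integral over the enclosed region D:

    ∮_C P dx + Q dy = ∬_D (∂Q/∂x - ∂P/∂y) dA.

Here P = -5y, Q = 5x, so

    ∂Q/∂x = 5,    ∂P/∂y = -5,
    ∂Q/∂x - ∂P/∂y = 10.

D is the region 0 ≤ x ≤ 4, 0 ≤ y ≤ 2. Evaluating the double integral:

    ∬_D (10) dA = ∫_0^{4} ∫_0^{2} (10) dy dx.

Inner (y from 0 to 2): 20.
Outer (x from 0 to 4): 80.

Therefore ∮_C P dx + Q dy = 80.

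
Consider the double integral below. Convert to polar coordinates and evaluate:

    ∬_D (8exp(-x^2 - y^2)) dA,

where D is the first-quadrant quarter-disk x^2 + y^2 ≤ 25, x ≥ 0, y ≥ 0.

The region D is 0 ≤ r ≤ 5, 0 ≤ θ ≤ π/2 in polar coordinates, where x = r cos(θ), y = r sin(θ), and dA = r dr dθ.

Under the substitution, the integrand becomes 8exp(-r^2), so

    ∬_D (8exp(-x^2 - y^2)) dA = ∫_{0}^{π/2} ∫_{0}^{5} (8exp(-r^2)) · r dr dθ.

Inner integral (in r): ∫_{0}^{5} (8exp(-r^2)) · r dr = 4 - 4exp(-25).

Outer integral (in θ): ∫_{0}^{π/2} (4 - 4exp(-25)) dθ = -2π exp(-25) + 2π.

Therefore ∬_D (8exp(-x^2 - y^2)) dA = -2π exp(-25) + 2π.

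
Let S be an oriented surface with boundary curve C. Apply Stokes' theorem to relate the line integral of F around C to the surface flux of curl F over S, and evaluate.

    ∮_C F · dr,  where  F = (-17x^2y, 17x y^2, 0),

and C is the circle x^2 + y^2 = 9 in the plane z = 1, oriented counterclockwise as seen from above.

Let S be the flat disk x^2 + y^2 ≤ 9 in the plane z = 1, with upward unit normal n̂ = ẑ. By Stokes' theorem,

    ∮_C F · dr = ∬_S (∇ × F) · n̂ dS = ∬_D (curl F)_z dA,

where D is the disk x^2 + y^2 ≤ 9.

Compute the curl of F = (-17x^2y, 17x y^2, 0):
    (∇ × F)_x = ∂F_z/∂y - ∂F_y/∂z = 0,
    (∇ × F)_y = ∂F_x/∂z - ∂F_z/∂x = 0,
    (∇ × F)_z = ∂F_y/∂x - ∂F_x/∂y = 17x^2 + 17y^2.

On z = 1, (curl F)_z = 17x^2 + 17y^2.

Convert to polar (x = r cos θ, y = r sin θ, dA = r dr dθ); the integrand becomes 17r^2, so

    ∬_D (curl F)_z dA = ∫_0^{2π} ∫_0^{3} (17r^2) · r dr dθ.

Inner (r from 0 to 3): 1377/4.
Outer (θ from 0 to 2π): 1377π/2.

Therefore ∮_C F · dr = 1377π/2.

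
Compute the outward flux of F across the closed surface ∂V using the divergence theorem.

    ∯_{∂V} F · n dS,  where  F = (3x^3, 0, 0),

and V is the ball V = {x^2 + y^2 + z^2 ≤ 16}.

By the divergence theorem,

    ∯_{∂V} F · n dS = ∭_V (∇ · F) dV.

Compute the divergence:
    ∇ · F = ∂F_x/∂x + ∂F_y/∂y + ∂F_z/∂z = 9x^2 + 0 + 0 = 9x^2.

In spherical coordinates, x = ρ sin(φ) cos(θ), y = ρ sin(φ) sin(θ), z = ρ cos(φ), dV = ρ^2 sin(φ) dρ dφ dθ, with 0 ≤ ρ ≤ 4, 0 ≤ φ ≤ π, 0 ≤ θ ≤ 2π.

The integrand, after substitution and multiplying by the volume element, becomes (9ρ^2sin(φ)^2cos(θ)^2) · ρ^2 sin(φ), so

    ∭_V (∇·F) dV = ∫_0^{2π} ∫_0^{π} ∫_0^{4} (9ρ^2sin(φ)^2cos(θ)^2) · ρ^2 sin(φ) dρ dφ dθ.

Inner (ρ from 0 to 4): 9216sin(φ)^3cos(θ)^2/5.
Middle (φ from 0 to π): 12288cos(θ)^2/5.
Outer (θ from 0 to 2π): 12288π/5.

Therefore ∯_{∂V} F · n dS = 12288π/5.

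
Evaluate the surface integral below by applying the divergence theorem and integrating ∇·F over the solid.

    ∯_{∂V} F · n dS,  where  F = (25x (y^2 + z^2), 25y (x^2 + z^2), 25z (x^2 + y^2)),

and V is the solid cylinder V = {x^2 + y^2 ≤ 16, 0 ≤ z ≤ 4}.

By the divergence theorem,

    ∯_{∂V} F · n dS = ∭_V (∇ · F) dV.

Compute the divergence:
    ∇ · F = ∂F_x/∂x + ∂F_y/∂y + ∂F_z/∂z = 25y^2 + 25z^2 + 25x^2 + 25z^2 + 25x^2 + 25y^2 = 50x^2 + 50y^2 + 50z^2.

In cylindrical coordinates, x = r cos(θ), y = r sin(θ), z = z, dV = r dr dθ dz, with 0 ≤ r ≤ 4, 0 ≤ θ ≤ 2π, 0 ≤ z ≤ 4.

The integrand, after substitution and multiplying by the volume element, becomes (50r^2 + 50z^2) · r, so

    ∭_V (∇·F) dV = ∫_0^{2π} ∫_0^{4} ∫_0^{4} (50r^2 + 50z^2) · r dz dr dθ.

Inner (z from 0 to 4): 200r (r^2 + 16/3).
Middle (r from 0 to 4): 64000/3.
Outer (θ from 0 to 2π): 128000π/3.

Therefore ∯_{∂V} F · n dS = 128000π/3.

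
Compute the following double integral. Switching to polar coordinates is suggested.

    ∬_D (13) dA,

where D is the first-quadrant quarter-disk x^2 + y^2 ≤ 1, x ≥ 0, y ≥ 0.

The region D is 0 ≤ r ≤ 1, 0 ≤ θ ≤ π/2 in polar coordinates, where x = r cos(θ), y = r sin(θ), and dA = r dr dθ.

Under the substitution, the integrand becomes 13, so

    ∬_D (13) dA = ∫_{0}^{π/2} ∫_{0}^{1} (13) · r dr dθ.

Inner integral (in r): ∫_{0}^{1} (13) · r dr = 13/2.

Outer integral (in θ): ∫_{0}^{π/2} (13/2) dθ = 13π/4.

Therefore ∬_D (13) dA = 13π/4.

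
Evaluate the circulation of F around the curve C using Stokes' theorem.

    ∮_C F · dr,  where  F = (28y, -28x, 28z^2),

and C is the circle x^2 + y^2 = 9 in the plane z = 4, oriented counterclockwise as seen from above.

Let S be the flat disk x^2 + y^2 ≤ 9 in the plane z = 4, with upward unit normal n̂ = ẑ. By Stokes' theorem,

    ∮_C F · dr = ∬_S (∇ × F) · n̂ dS = ∬_D (curl F)_z dA,

where D is the disk x^2 + y^2 ≤ 9.

Compute the curl of F = (28y, -28x, 28z^2):
    (∇ × F)_x = ∂F_z/∂y - ∂F_y/∂z = 0,
    (∇ × F)_y = ∂F_x/∂z - ∂F_z/∂x = 0,
    (∇ × F)_z = ∂F_y/∂x - ∂F_x/∂y = -56.

On z = 4, (curl F)_z = -56.

Convert to polar (x = r cos θ, y = r sin θ, dA = r dr dθ); the integrand becomes -56, so

    ∬_D (curl F)_z dA = ∫_0^{2π} ∫_0^{3} (-56) · r dr dθ.

Inner (r from 0 to 3): -252.
Outer (θ from 0 to 2π): -504π.

Therefore ∮_C F · dr = -504π.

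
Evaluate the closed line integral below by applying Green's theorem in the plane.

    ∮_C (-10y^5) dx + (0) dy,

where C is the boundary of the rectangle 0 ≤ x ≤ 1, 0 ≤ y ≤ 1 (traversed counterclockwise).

Green's theorem converts the closed line integral into a double integral over the enclosed region D:

    ∮_C P dx + Q dy = ∬_D (∂Q/∂x - ∂P/∂y) dA.

Here P = -10y^5, Q = 0, so

    ∂Q/∂x = 0,    ∂P/∂y = -50y^4,
    ∂Q/∂x - ∂P/∂y = 50y^4.

D is the region 0 ≤ x ≤ 1, 0 ≤ y ≤ 1. Evaluating the double integral:

    ∬_D (50y^4) dA = ∫_0^{1} ∫_0^{1} (50y^4) dy dx.

Inner (y from 0 to 1): 10.
Outer (x from 0 to 1): 10.

Therefore ∮_C P dx + Q dy = 10.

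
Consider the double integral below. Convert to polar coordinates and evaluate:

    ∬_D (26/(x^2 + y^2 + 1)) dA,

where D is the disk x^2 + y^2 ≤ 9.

The region D is 0 ≤ r ≤ 3, 0 ≤ θ ≤ 2π in polar coordinates, where x = r cos(θ), y = r sin(θ), and dA = r dr dθ.

Under the substitution, the integrand becomes 26/(r^2 + 1), so

    ∬_D (26/(x^2 + y^2 + 1)) dA = ∫_{0}^{2π} ∫_{0}^{3} (26/(r^2 + 1)) · r dr dθ.

Inner integral (in r): ∫_{0}^{3} (26/(r^2 + 1)) · r dr = log(10000000000000).

Outer integral (in θ): ∫_{0}^{2π} (log(10000000000000)) dθ = 26π log(10).

Therefore ∬_D (26/(x^2 + y^2 + 1)) dA = 26π log(10).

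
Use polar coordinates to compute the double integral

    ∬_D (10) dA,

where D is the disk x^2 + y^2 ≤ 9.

The region D is 0 ≤ r ≤ 3, 0 ≤ θ ≤ 2π in polar coordinates, where x = r cos(θ), y = r sin(θ), and dA = r dr dθ.

Under the substitution, the integrand becomes 10, so

    ∬_D (10) dA = ∫_{0}^{2π} ∫_{0}^{3} (10) · r dr dθ.

Inner integral (in r): ∫_{0}^{3} (10) · r dr = 45.

Outer integral (in θ): ∫_{0}^{2π} (45) dθ = 90π.

Therefore ∬_D (10) dA = 90π.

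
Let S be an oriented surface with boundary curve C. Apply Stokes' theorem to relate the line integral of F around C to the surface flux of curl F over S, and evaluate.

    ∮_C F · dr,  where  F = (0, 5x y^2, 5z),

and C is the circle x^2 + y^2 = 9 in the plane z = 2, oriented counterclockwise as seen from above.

Let S be the flat disk x^2 + y^2 ≤ 9 in the plane z = 2, with upward unit normal n̂ = ẑ. By Stokes' theorem,

    ∮_C F · dr = ∬_S (∇ × F) · n̂ dS = ∬_D (curl F)_z dA,

where D is the disk x^2 + y^2 ≤ 9.

Compute the curl of F = (0, 5x y^2, 5z):
    (∇ × F)_x = ∂F_z/∂y - ∂F_y/∂z = 0,
    (∇ × F)_y = ∂F_x/∂z - ∂F_z/∂x = 0,
    (∇ × F)_z = ∂F_y/∂x - ∂F_x/∂y = 5y^2.

On z = 2, (curl F)_z = 5y^2.

Convert to polar (x = r cos θ, y = r sin θ, dA = r dr dθ); the integrand becomes 5r^2sin(θ)^2, so

    ∬_D (curl F)_z dA = ∫_0^{2π} ∫_0^{3} (5r^2sin(θ)^2) · r dr dθ.

Inner (r from 0 to 3): 405sin(θ)^2/4.
Outer (θ from 0 to 2π): 405π/4.

Therefore ∮_C F · dr = 405π/4.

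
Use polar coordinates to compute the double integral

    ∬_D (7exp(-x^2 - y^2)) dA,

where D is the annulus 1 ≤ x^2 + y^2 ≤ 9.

The region D is 1 ≤ r ≤ 3, 0 ≤ θ ≤ 2π in polar coordinates, where x = r cos(θ), y = r sin(θ), and dA = r dr dθ.

Under the substitution, the integrand becomes 7exp(-r^2), so

    ∬_D (7exp(-x^2 - y^2)) dA = ∫_{0}^{2π} ∫_{1}^{3} (7exp(-r^2)) · r dr dθ.

Inner integral (in r): ∫_{1}^{3} (7exp(-r^2)) · r dr = -(7 - 7exp(8))exp(-9)/2.

Outer integral (in θ): ∫_{0}^{2π} (-(7 - 7exp(8))exp(-9)/2) dθ = -7π (1 - exp(8))exp(-9).

Therefore ∬_D (7exp(-x^2 - y^2)) dA = -7π (1 - exp(8))exp(-9).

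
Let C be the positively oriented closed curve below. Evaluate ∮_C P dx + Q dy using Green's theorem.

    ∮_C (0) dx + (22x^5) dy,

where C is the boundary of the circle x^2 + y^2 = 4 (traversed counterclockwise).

Green's theorem converts the closed line integral into a double integral over the enclosed region D:

    ∮_C P dx + Q dy = ∬_D (∂Q/∂x - ∂P/∂y) dA.

Here P = 0, Q = 22x^5, so

    ∂Q/∂x = 110x^4,    ∂P/∂y = 0,
    ∂Q/∂x - ∂P/∂y = 110x^4.

D is the region x^2 + y^2 ≤ 4. Evaluating the double integral:

In polar coordinates (x = r cos θ, y = r sin θ, dA = r dr dθ) the integrand becomes 110r^4cos(θ)^4, so

    ∬_D (110x^4) dA = ∫_0^{2π} ∫_0^{2} (110r^4cos(θ)^4) · r dr dθ.

Inner (r from 0 to 2): 3520cos(θ)^4/3.
Outer (θ from 0 to 2π): 880π.

Therefore ∮_C P dx + Q dy = 880π.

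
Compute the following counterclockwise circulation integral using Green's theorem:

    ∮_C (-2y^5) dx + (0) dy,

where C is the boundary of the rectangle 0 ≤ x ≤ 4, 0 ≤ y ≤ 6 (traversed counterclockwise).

Green's theorem converts the closed line integral into a double integral over the enclosed region D:

    ∮_C P dx + Q dy = ∬_D (∂Q/∂x - ∂P/∂y) dA.

Here P = -2y^5, Q = 0, so

    ∂Q/∂x = 0,    ∂P/∂y = -10y^4,
    ∂Q/∂x - ∂P/∂y = 10y^4.

D is the region 0 ≤ x ≤ 4, 0 ≤ y ≤ 6. Evaluating the double integral:

    ∬_D (10y^4) dA = ∫_0^{4} ∫_0^{6} (10y^4) dy dx.

Inner (y from 0 to 6): 15552.
Outer (x from 0 to 4): 62208.

Therefore ∮_C P dx + Q dy = 62208.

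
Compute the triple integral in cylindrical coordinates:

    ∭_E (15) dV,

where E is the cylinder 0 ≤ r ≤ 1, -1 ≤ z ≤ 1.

In cylindrical coordinates, x = r cos(θ), y = r sin(θ), z = z, and dV = r dr dθ dz.

The integrand becomes 15, so

    ∭_E (15) dV = ∫_{0}^{2π} ∫_{0}^{1} ∫_{-1}^{1} (15) · r dz dr dθ.

Inner (z): 30r.
Middle (r from 0 to 1): 15.
Outer (θ): 30π.

Therefore the triple integral equals 30π.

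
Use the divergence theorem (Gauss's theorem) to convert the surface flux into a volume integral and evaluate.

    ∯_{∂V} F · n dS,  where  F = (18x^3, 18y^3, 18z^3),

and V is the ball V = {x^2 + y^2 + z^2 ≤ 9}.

By the divergence theorem,

    ∯_{∂V} F · n dS = ∭_V (∇ · F) dV.

Compute the divergence:
    ∇ · F = ∂F_x/∂x + ∂F_y/∂y + ∂F_z/∂z = 54x^2 + 54y^2 + 54z^2.

In spherical coordinates, x = ρ sin(φ) cos(θ), y = ρ sin(φ) sin(θ), z = ρ cos(φ), dV = ρ^2 sin(φ) dρ dφ dθ, with 0 ≤ ρ ≤ 3, 0 ≤ φ ≤ π, 0 ≤ θ ≤ 2π.

The integrand, after substitution and multiplying by the volume element, becomes (54ρ^2) · ρ^2 sin(φ), so

    ∭_V (∇·F) dV = ∫_0^{2π} ∫_0^{π} ∫_0^{3} (54ρ^2) · ρ^2 sin(φ) dρ dφ dθ.

Inner (ρ from 0 to 3): 13122sin(φ)/5.
Middle (φ from 0 to π): 26244/5.
Outer (θ from 0 to 2π): 52488π/5.

Therefore ∯_{∂V} F · n dS = 52488π/5.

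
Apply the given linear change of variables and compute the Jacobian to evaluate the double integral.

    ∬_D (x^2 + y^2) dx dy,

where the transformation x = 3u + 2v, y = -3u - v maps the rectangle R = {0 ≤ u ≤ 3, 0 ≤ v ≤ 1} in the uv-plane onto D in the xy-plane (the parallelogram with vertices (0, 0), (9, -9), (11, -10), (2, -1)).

Compute the Jacobian determinant of (x, y) with respect to (u, v):

    ∂(x,y)/∂(u,v) = | 3  2 | = (3)(-1) - (2)(-3) = 3.
                   | -3  -1 |

Its absolute value is |J| = 3 (the area scaling factor).

Substituting x = 3u + 2v, y = -3u - v into the integrand,

    x^2 + y^2 → 18u^2 + 18u v + 5v^2,

so the integral becomes

    ∬_R (18u^2 + 18u v + 5v^2) · |J| du dv = ∫_0^3 ∫_0^1 (54u^2 + 54u v + 15v^2) dv du.

Inner (v): 54u^2 + 27u + 5.
Outer (u): 1245/2.

Therefore ∬_D (x^2 + y^2) dx dy = 1245/2.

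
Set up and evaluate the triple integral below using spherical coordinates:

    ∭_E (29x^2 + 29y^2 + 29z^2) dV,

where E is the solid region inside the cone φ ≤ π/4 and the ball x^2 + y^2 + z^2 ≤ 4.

In spherical coordinates, x = ρ sin(φ) cos(θ), y = ρ sin(φ) sin(θ), z = ρ cos(φ), and dV = ρ^2 sin(φ) dρ dφ dθ.

The integrand becomes 29ρ^2, so

    ∭_E (29x^2 + 29y^2 + 29z^2) dV = ∫_{0}^{2π} ∫_{0}^{π/4} ∫_{0}^{2} (29ρ^2) · ρ^2 sin(φ) dρ dφ dθ.

Inner (ρ): 928sin(φ)/5.
Middle (φ): 928/5 - 464sqrt(2)/5.
Outer (θ): 928π (2 - sqrt(2))/5.

Therefore the triple integral equals 928π (2 - sqrt(2))/5.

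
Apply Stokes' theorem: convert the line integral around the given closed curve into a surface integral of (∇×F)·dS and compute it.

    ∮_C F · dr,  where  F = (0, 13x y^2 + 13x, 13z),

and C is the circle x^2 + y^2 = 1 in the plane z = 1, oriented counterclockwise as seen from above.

Let S be the flat disk x^2 + y^2 ≤ 1 in the plane z = 1, with upward unit normal n̂ = ẑ. By Stokes' theorem,

    ∮_C F · dr = ∬_S (∇ × F) · n̂ dS = ∬_D (curl F)_z dA,

where D is the disk x^2 + y^2 ≤ 1.

Compute the curl of F = (0, 13x y^2 + 13x, 13z):
    (∇ × F)_x = ∂F_z/∂y - ∂F_y/∂z = 0,
    (∇ × F)_y = ∂F_x/∂z - ∂F_z/∂x = 0,
    (∇ × F)_z = ∂F_y/∂x - ∂F_x/∂y = 13y^2 + 13.

On z = 1, (curl F)_z = 13y^2 + 13.

Convert to polar (x = r cos θ, y = r sin θ, dA = r dr dθ); the integrand becomes 13r^2sin(θ)^2 + 13, so

    ∬_D (curl F)_z dA = ∫_0^{2π} ∫_0^{1} (13r^2sin(θ)^2 + 13) · r dr dθ.

Inner (r from 0 to 1): 13sin(θ)^2/4 + 13/2.
Outer (θ from 0 to 2π): 65π/4.

Therefore ∮_C F · dr = 65π/4.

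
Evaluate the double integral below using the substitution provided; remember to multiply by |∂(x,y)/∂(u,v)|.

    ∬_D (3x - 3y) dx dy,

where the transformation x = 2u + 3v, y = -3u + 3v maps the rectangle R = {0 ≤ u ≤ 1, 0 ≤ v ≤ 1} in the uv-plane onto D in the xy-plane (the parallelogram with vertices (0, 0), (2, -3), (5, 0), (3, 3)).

Compute the Jacobian determinant of (x, y) with respect to (u, v):

    ∂(x,y)/∂(u,v) = | 2  3 | = (2)(3) - (3)(-3) = 15.
                   | -3  3 |

Its absolute value is |J| = 15 (the area scaling factor).

Substituting x = 2u + 3v, y = -3u + 3v into the integrand,

    3x - 3y → 15u,

so the integral becomes

    ∬_R (15u) · |J| du dv = ∫_0^1 ∫_0^1 (225u) dv du.

Inner (v): 225u.
Outer (u): 225/2.

Therefore ∬_D (3x - 3y) dx dy = 225/2.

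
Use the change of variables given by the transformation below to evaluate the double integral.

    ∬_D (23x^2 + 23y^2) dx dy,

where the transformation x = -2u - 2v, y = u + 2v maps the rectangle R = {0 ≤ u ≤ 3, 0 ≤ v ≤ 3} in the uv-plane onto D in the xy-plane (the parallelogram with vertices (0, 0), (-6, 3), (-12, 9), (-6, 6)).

Compute the Jacobian determinant of (x, y) with respect to (u, v):

    ∂(x,y)/∂(u,v) = | -2  -2 | = (-2)(2) - (-2)(1) = -2.
                   | 1  2 |

Its absolute value is |J| = 2 (the area scaling factor).

Substituting x = -2u - 2v, y = u + 2v into the integrand,

    23x^2 + 23y^2 → 115u^2 + 276u v + 184v^2,

so the integral becomes

    ∬_R (115u^2 + 276u v + 184v^2) · |J| du dv = ∫_0^3 ∫_0^3 (230u^2 + 552u v + 368v^2) dv du.

Inner (v): 690u^2 + 2484u + 3312.
Outer (u): 27324.

Therefore ∬_D (23x^2 + 23y^2) dx dy = 27324.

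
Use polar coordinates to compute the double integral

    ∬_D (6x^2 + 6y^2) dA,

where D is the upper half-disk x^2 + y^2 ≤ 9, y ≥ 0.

The region D is 0 ≤ r ≤ 3, 0 ≤ θ ≤ π in polar coordinates, where x = r cos(θ), y = r sin(θ), and dA = r dr dθ.

Under the substitution, the integrand becomes 6r^2, so

    ∬_D (6x^2 + 6y^2) dA = ∫_{0}^{π} ∫_{0}^{3} (6r^2) · r dr dθ.

Inner integral (in r): ∫_{0}^{3} (6r^2) · r dr = 243/2.

Outer integral (in θ): ∫_{0}^{π} (243/2) dθ = 243π/2.

Therefore ∬_D (6x^2 + 6y^2) dA = 243π/2.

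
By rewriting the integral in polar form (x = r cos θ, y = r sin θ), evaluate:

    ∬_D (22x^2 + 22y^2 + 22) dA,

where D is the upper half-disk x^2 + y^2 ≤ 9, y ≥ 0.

The region D is 0 ≤ r ≤ 3, 0 ≤ θ ≤ π in polar coordinates, where x = r cos(θ), y = r sin(θ), and dA = r dr dθ.

Under the substitution, the integrand becomes 22r^2 + 22, so

    ∬_D (22x^2 + 22y^2 + 22) dA = ∫_{0}^{π} ∫_{0}^{3} (22r^2 + 22) · r dr dθ.

Inner integral (in r): ∫_{0}^{3} (22r^2 + 22) · r dr = 1089/2.

Outer integral (in θ): ∫_{0}^{π} (1089/2) dθ = 1089π/2.

Therefore ∬_D (22x^2 + 22y^2 + 22) dA = 1089π/2.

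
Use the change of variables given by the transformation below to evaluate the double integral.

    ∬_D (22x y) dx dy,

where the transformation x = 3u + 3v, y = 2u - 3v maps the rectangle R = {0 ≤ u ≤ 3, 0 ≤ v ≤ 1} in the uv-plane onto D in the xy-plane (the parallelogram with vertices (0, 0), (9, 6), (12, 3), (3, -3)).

Compute the Jacobian determinant of (x, y) with respect to (u, v):

    ∂(x,y)/∂(u,v) = | 3  3 | = (3)(-3) - (3)(2) = -15.
                   | 2  -3 |

Its absolute value is |J| = 15 (the area scaling factor).

Substituting x = 3u + 3v, y = 2u - 3v into the integrand,

    22x y → 132u^2 - 66u v - 198v^2,

so the integral becomes

    ∬_R (132u^2 - 66u v - 198v^2) · |J| du dv = ∫_0^3 ∫_0^1 (1980u^2 - 990u v - 2970v^2) dv du.

Inner (v): 1980u^2 - 495u - 990.
Outer (u): 25245/2.

Therefore ∬_D (22x y) dx dy = 25245/2.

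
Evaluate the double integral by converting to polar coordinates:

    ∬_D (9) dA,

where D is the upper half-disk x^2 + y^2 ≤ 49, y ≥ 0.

The region D is 0 ≤ r ≤ 7, 0 ≤ θ ≤ π in polar coordinates, where x = r cos(θ), y = r sin(θ), and dA = r dr dθ.

Under the substitution, the integrand becomes 9, so

    ∬_D (9) dA = ∫_{0}^{π} ∫_{0}^{7} (9) · r dr dθ.

Inner integral (in r): ∫_{0}^{7} (9) · r dr = 441/2.

Outer integral (in θ): ∫_{0}^{π} (441/2) dθ = 441π/2.

Therefore ∬_D (9) dA = 441π/2.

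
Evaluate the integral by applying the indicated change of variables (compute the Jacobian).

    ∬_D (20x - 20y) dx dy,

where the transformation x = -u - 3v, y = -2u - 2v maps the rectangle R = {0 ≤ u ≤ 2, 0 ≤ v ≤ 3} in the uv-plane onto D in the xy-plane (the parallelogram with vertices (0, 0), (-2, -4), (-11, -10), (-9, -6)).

Compute the Jacobian determinant of (x, y) with respect to (u, v):

    ∂(x,y)/∂(u,v) = | -1  -3 | = (-1)(-2) - (-3)(-2) = -4.
                   | -2  -2 |

Its absolute value is |J| = 4 (the area scaling factor).

Substituting x = -u - 3v, y = -2u - 2v into the integrand,

    20x - 20y → 20u - 20v,

so the integral becomes

    ∬_R (20u - 20v) · |J| du dv = ∫_0^2 ∫_0^3 (80u - 80v) dv du.

Inner (v): 240u - 360.
Outer (u): -240.

Therefore ∬_D (20x - 20y) dx dy = -240.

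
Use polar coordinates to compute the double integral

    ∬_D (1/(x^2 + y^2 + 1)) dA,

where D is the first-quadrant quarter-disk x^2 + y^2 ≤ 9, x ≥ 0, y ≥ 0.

The region D is 0 ≤ r ≤ 3, 0 ≤ θ ≤ π/2 in polar coordinates, where x = r cos(θ), y = r sin(θ), and dA = r dr dθ.

Under the substitution, the integrand becomes 1/(r^2 + 1), so

    ∬_D (1/(x^2 + y^2 + 1)) dA = ∫_{0}^{π/2} ∫_{0}^{3} (1/(r^2 + 1)) · r dr dθ.

Inner integral (in r): ∫_{0}^{3} (1/(r^2 + 1)) · r dr = log(10)/2.

Outer integral (in θ): ∫_{0}^{π/2} (log(10)/2) dθ = π log(10)/4.

Therefore ∬_D (1/(x^2 + y^2 + 1)) dA = π log(10)/4.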